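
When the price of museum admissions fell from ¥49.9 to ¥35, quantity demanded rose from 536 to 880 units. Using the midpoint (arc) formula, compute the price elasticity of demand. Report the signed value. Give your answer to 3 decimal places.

-1.384

ΔQ = 880 − 536 = 344; ΔP = 35 − 49.9 = -14.9.
Midpoints: P̄ = 42.45, Q̄ = 708.0.
ε = (ΔQ/ΔP)(P̄/Q̄) = (344/-14.9)(42.45/708.0).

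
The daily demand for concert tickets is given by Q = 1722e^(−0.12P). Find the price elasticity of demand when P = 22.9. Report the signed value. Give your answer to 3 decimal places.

-2.748

At P = 22.9, Q = 110.304.
dQ/dP = −0.12·1722e^(−0.12P) = −0.12Q = -13.236.
ε = (dQ/dP)(P/Q) = (-13.236)(22.9/110.304).
|ε| > 1, so demand is elastic at this price.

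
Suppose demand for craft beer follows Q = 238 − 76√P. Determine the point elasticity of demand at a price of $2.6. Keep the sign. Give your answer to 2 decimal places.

-0.53

At P = 2.6, Q = 115.454.
dQ/dP = −76/(2√P) = -23.567.
ε = (dQ/dP)(P/Q) = (-23.567)(2.6/115.454).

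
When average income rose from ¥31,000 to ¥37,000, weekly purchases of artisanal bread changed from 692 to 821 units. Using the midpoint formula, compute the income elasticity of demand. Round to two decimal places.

ΔQ = 129, ΔI = 6000. Midpoints: Ī = 34,000, Q̄ = 756.5.
ε_I = (ΔQ/ΔI)(Ī/Q̄) = (129/6000)(34000/756.5).

0.97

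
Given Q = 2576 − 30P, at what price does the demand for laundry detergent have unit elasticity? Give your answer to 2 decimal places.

42.93

For linear demand Q = a − bP, ε = −bP/(a − bP). |ε| = 1 when bP = a − bP, i.e. P = a/(2b).
P = 2576/(2·30) = 2576/60 = 42.9333.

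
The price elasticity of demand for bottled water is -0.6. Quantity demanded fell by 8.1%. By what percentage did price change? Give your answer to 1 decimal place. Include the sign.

13.5%

%ΔP ≈ %ΔQ / ε = (-8.1%)/(-0.6) = 13.50%.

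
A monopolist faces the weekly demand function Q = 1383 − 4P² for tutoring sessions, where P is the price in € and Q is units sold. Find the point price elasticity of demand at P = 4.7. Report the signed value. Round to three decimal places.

At P = 4.7, Q = 1294.640.
dQ/dP = −8P = -37.600.
ε = (dQ/dP)(P/Q) = (-37.600)(4.7/1294.640).

-0.137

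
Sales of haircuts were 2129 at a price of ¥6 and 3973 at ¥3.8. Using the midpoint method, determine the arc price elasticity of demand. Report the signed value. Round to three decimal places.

-1.346

ΔQ = 3973 − 2129 = 1844; ΔP = 3.8 − 6 = -2.2.
Midpoints: P̄ = 4.90, Q̄ = 3051.0.
ε = (ΔQ/ΔP)(P̄/Q̄) = (1844/-2.2)(4.90/3051.0).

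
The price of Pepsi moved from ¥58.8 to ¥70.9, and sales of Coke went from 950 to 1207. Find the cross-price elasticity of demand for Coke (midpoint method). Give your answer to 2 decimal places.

ΔQ_x = 1207 − 950 = 257; ΔP_y = 70.9 − 58.8 = 12.1.
Midpoints: P̄_y = 64.85, Q̄_x = 1078.5.
ε_xy = (ΔQ_x/ΔP_y)(P̄_y/Q̄_x) = (257/12.1)(64.85/1078.5).

1.28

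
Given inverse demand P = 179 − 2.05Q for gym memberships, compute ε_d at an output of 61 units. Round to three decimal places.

At Q = 61, P = 179 − 2.05(61) = 53.95.
dP/dQ = −2.05, so dQ/dP = 1/(−2.05) = -0.488.
ε = (dQ/dP)(P/Q) = (-0.488)(53.95/61).

-0.431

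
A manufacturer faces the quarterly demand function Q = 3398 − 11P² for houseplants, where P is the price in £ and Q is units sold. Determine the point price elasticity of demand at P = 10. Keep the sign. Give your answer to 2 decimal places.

-0.96

At P = 10, Q = 2298.
dQ/dP = −22P = -220.
ε = (dQ/dP)(P/Q) = (-220)(10/2298).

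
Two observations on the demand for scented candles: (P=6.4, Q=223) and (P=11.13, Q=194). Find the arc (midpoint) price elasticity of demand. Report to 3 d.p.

ΔQ = 194 − 223 = -29; ΔP = 11.13 − 6.4 = 4.73.
Midpoints: P̄ = 8.77, Q̄ = 208.5.
ε = (ΔQ/ΔP)(P̄/Q̄) = (-29/4.73)(8.77/208.5).

-0.258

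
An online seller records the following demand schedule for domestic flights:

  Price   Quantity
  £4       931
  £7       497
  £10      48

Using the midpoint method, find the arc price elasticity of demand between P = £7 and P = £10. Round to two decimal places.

At P = 7, Q = 497; at P = 10, Q = 48.
ΔQ = -449, ΔP = 3. Midpoints: P̄ = 8.50, Q̄ = 272.5.
ε = (ΔQ/ΔP)(P̄/Q̄) = (-449/3)(8.50/272.5).

-4.67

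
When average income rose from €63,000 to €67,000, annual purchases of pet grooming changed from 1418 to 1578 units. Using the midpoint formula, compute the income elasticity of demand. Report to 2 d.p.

ΔQ = 160, ΔI = 4000. Midpoints: Ī = 65,000, Q̄ = 1498.0.
ε_I = (ΔQ/ΔI)(Ī/Q̄) = (160/4000)(65000/1498.0).

1.74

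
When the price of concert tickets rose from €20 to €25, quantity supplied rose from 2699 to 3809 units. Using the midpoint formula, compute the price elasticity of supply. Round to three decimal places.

1.535

ΔQ = 3809 − 2699 = 1110; ΔP = 25 − 20 = 5.
Midpoints: P̄ = 22.50, Q̄ = 3254.0.
ε_s = (ΔQ/ΔP)(P̄/Q̄) = (1110/5)(22.50/3254.0).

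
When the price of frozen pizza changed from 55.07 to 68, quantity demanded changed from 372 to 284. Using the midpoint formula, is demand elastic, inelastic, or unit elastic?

Arc ε ≈ -1.277.
|ε| = 1.28 > 1.

elastic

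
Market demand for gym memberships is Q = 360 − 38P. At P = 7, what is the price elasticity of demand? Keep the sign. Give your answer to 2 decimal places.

-2.83

At P = 7, Q = 94.
dQ/dP = −38.
ε = (dQ/dP)(P/Q) = (-38)(7/94).
|ε| > 1, so demand is elastic at this price.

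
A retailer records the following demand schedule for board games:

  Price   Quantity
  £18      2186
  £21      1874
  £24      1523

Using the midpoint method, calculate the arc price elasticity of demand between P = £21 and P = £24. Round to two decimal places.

At P = 21, Q = 1874; at P = 24, Q = 1523.
ΔQ = -351, ΔP = 3. Midpoints: P̄ = 22.50, Q̄ = 1698.5.
ε = (ΔQ/ΔP)(P̄/Q̄) = (-351/3)(22.50/1698.5).

-1.55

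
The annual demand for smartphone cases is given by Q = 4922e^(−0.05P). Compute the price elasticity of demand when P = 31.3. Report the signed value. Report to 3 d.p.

-1.565

At P = 31.3, Q = 1029.131.
dQ/dP = −0.05·4922e^(−0.05P) = −0.05Q = -51.457.
ε = (dQ/dP)(P/Q) = (-51.457)(31.3/1029.131).
|ε| > 1, so demand is elastic at this price.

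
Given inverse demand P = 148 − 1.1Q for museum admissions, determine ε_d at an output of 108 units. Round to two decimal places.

-0.25

At Q = 108, P = 148 − 1.1(108) = 29.20.
dP/dQ = −1.1, so dQ/dP = 1/(−1.1) = -0.909.
ε = (dQ/dP)(P/Q) = (-0.909)(29.20/108).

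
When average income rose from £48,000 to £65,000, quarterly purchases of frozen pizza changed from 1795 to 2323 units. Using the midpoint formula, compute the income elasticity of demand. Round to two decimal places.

ΔQ = 528, ΔI = 17000. Midpoints: Ī = 56,500, Q̄ = 2059.0.
ε_I = (ΔQ/ΔI)(Ī/Q̄) = (528/17000)(56500/2059.0).

0.85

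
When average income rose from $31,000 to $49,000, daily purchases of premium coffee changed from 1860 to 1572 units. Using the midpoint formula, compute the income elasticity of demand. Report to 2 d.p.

ΔQ = -288, ΔI = 18000. Midpoints: Ī = 40,000, Q̄ = 1716.0.
ε_I = (ΔQ/ΔI)(Ī/Q̄) = (-288/18000)(40000/1716.0).

-0.37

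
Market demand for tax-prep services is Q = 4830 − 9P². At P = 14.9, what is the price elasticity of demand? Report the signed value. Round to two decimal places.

At P = 14.9, Q = 2831.910.
dQ/dP = −18P = -268.200.
ε = (dQ/dP)(P/Q) = (-268.200)(14.9/2831.910).

-1.41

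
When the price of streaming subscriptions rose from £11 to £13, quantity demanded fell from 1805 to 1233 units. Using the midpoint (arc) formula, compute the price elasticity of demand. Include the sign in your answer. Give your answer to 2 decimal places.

-2.26

ΔQ = 1233 − 1805 = -572; ΔP = 13 − 11 = 2.
Midpoints: P̄ = 12.00, Q̄ = 1519.0.
ε = (ΔQ/ΔP)(P̄/Q̄) = (-572/2)(12.00/1519.0).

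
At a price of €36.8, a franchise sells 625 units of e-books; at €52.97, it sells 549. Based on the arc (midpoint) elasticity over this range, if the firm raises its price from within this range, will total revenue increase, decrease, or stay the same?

Arc ε = (-76/16.17)(44.88/587.0) ≈ -0.359.
|ε| = 0.36 < 1, so demand is inelastic. A price rise therefore raises total revenue.

increase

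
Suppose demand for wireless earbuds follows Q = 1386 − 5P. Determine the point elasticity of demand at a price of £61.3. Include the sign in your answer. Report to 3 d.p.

At P = 61.3, Q = 1079.500.
dQ/dP = −5.
ε = (dQ/dP)(P/Q) = (-5)(61.3/1079.500).
|ε| < 1, so demand is inelastic at this price.

-0.284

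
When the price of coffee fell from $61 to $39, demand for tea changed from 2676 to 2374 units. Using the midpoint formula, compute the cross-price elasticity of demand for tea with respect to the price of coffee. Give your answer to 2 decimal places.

0.27

ΔQ_x = 2374 − 2676 = -302; ΔP_y = 39 − 61 = -22.
Midpoints: P̄_y = 50.00, Q̄_x = 2525.0.
ε_xy = (ΔQ_x/ΔP_y)(P̄_y/Q̄_x) = (-302/-22)(50.00/2525.0).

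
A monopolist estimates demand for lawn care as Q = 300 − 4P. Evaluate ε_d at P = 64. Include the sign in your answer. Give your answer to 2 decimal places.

At P = 64, Q = 44.
dQ/dP = −4.
ε = (dQ/dP)(P/Q) = (-4)(64/44).

-5.82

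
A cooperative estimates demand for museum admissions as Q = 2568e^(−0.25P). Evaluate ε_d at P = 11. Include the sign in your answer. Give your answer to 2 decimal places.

-2.75

At P = 11, Q = 164.167.
dQ/dP = −0.25·2568e^(−0.25P) = −0.25Q = -41.042.
ε = (dQ/dP)(P/Q) = (-41.042)(11/164.167).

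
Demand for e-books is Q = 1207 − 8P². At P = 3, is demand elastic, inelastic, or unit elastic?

Q = 1135, dQ/dP = -48.
ε = (dQ/dP)(P/Q) ≈ -0.127.
|ε| = 0.13 < 1.

inelastic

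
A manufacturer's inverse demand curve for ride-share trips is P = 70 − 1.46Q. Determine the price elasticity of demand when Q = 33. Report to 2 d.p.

At Q = 33, P = 70 − 1.46(33) = 21.82.
dP/dQ = −1.46, so dQ/dP = 1/(−1.46) = -0.685.
ε = (dQ/dP)(P/Q) = (-0.685)(21.82/33).

-0.45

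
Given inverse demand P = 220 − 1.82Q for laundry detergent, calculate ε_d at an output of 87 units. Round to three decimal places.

At Q = 87, P = 220 − 1.82(87) = 61.66.
dP/dQ = −1.82, so dQ/dP = 1/(−1.82) = -0.549.
ε = (dQ/dP)(P/Q) = (-0.549)(61.66/87).

-0.389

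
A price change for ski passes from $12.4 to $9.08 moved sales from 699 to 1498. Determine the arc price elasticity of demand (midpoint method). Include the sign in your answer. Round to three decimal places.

-2.353

ΔQ = 1498 − 699 = 799; ΔP = 9.08 − 12.4 = -3.32.
Midpoints: P̄ = 10.74, Q̄ = 1098.5.
ε = (ΔQ/ΔP)(P̄/Q̄) = (799/-3.32)(10.74/1098.5).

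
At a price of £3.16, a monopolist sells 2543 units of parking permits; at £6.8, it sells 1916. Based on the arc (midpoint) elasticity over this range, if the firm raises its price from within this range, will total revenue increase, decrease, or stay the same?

Arc ε = (-627/3.64)(4.98/2229.5) ≈ -0.385.
|ε| = 0.38 < 1, so demand is inelastic. A price rise therefore raises total revenue.

increase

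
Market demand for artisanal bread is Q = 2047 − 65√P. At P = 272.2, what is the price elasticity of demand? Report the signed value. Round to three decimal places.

At P = 272.2, Q = 974.598.
dQ/dP = −65/(2√P) = -1.970.
ε = (dQ/dP)(P/Q) = (-1.970)(272.2/974.598).

-0.550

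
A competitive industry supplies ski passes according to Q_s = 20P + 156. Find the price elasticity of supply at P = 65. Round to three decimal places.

0.893

At P = 65, Q_s = 1456.
dQ_s/dP = 20.
ε_s = (dQ_s/dP)(P/Q_s) = (20)(65/1456).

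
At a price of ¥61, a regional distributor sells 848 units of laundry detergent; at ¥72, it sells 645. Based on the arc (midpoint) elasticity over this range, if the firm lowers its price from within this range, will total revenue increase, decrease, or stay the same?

increase

Arc ε = (-203/11)(66.50/746.5) ≈ -1.644.
|ε| = 1.64 > 1, so demand is elastic. A price cut therefore raises total revenue.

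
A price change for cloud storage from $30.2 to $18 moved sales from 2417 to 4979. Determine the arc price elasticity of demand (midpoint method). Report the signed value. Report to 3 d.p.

ΔQ = 4979 − 2417 = 2562; ΔP = 18 − 30.2 = -12.2.
Midpoints: P̄ = 24.10, Q̄ = 3698.0.
ε = (ΔQ/ΔP)(P̄/Q̄) = (2562/-12.2)(24.10/3698.0).

-1.369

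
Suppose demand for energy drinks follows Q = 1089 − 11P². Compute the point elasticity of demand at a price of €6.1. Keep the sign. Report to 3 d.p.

-1.204

At P = 6.1, Q = 679.690.
dQ/dP = −22P = -134.200.
ε = (dQ/dP)(P/Q) = (-134.200)(6.1/679.690).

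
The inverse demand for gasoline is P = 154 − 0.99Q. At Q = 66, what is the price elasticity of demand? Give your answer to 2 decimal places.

At Q = 66, P = 154 − 0.99(66) = 88.66.
dP/dQ = −0.99, so dQ/dP = 1/(−0.99) = -1.010.
ε = (dQ/dP)(P/Q) = (-1.010)(88.66/66).

-1.36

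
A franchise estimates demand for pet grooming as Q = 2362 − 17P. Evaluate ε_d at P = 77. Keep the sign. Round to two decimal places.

-1.24

At P = 77, Q = 1053.
dQ/dP = −17.
ε = (dQ/dP)(P/Q) = (-17)(77/1053).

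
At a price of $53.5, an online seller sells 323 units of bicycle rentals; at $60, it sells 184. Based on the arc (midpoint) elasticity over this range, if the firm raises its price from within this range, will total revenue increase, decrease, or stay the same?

Arc ε = (-139/6.5)(56.75/253.5) ≈ -4.787.
|ε| = 4.79 > 1, so demand is elastic. A price rise therefore reduces total revenue.

decrease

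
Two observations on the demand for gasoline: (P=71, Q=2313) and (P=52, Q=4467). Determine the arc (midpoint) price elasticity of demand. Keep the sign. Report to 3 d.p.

-2.057

ΔQ = 4467 − 2313 = 2154; ΔP = 52 − 71 = -19.
Midpoints: P̄ = 61.50, Q̄ = 3390.0.
ε = (ΔQ/ΔP)(P̄/Q̄) = (2154/-19)(61.50/3390.0).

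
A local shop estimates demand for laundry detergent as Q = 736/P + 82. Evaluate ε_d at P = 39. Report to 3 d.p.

-0.187

At P = 39, Q = 100.872.
dQ/dP = −736/P² = -0.484.
ε = (dQ/dP)(P/Q) = (-0.484)(39/100.872).
|ε| < 1, so demand is inelastic at this price.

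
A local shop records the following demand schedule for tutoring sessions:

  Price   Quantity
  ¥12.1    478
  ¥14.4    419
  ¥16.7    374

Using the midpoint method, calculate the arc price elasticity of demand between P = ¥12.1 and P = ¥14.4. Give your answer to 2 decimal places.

-0.76

At P = 12.1, Q = 478; at P = 14.4, Q = 419.
ΔQ = -59, ΔP = 2.3. Midpoints: P̄ = 13.25, Q̄ = 448.5.
ε = (ΔQ/ΔP)(P̄/Q̄) = (-59/2.3)(13.25/448.5).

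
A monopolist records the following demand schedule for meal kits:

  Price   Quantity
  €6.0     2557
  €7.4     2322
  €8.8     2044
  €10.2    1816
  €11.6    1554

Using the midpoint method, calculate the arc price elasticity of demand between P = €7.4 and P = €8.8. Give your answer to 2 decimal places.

-0.74

At P = 7.4, Q = 2322; at P = 8.8, Q = 2044.
ΔQ = -278, ΔP = 1.4. Midpoints: P̄ = 8.10, Q̄ = 2183.0.
ε = (ΔQ/ΔP)(P̄/Q̄) = (-278/1.4)(8.10/2183.0).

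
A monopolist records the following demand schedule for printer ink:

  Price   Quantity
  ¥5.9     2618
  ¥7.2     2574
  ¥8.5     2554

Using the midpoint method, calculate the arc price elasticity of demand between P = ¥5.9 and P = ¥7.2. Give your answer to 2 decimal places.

At P = 5.9, Q = 2618; at P = 7.2, Q = 2574.
ΔQ = -44, ΔP = 1.3. Midpoints: P̄ = 6.55, Q̄ = 2596.0.
ε = (ΔQ/ΔP)(P̄/Q̄) = (-44/1.3)(6.55/2596.0).

-0.09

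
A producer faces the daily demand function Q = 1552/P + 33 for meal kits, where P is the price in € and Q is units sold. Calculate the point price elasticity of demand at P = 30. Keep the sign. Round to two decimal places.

-0.61

At P = 30, Q = 84.733.
dQ/dP = −1552/P² = -1.724.
ε = (dQ/dP)(P/Q) = (-1.724)(30/84.733).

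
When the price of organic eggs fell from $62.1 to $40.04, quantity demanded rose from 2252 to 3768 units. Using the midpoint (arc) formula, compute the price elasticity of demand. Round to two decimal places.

-1.17

ΔQ = 3768 − 2252 = 1516; ΔP = 40.04 − 62.1 = -22.06.
Midpoints: P̄ = 51.07, Q̄ = 3010.0.
ε = (ΔQ/ΔP)(P̄/Q̄) = (1516/-22.06)(51.07/3010.0).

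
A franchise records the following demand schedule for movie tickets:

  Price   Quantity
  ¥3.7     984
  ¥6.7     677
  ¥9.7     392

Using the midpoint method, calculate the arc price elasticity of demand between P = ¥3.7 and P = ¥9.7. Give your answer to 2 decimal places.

-0.96

At P = 3.7, Q = 984; at P = 9.7, Q = 392.
ΔQ = -592, ΔP = 6.0. Midpoints: P̄ = 6.70, Q̄ = 688.0.
ε = (ΔQ/ΔP)(P̄/Q̄) = (-592/6.0)(6.70/688.0).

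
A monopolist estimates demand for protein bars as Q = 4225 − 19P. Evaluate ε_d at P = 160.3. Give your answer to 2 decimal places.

At P = 160.3, Q = 1179.300.
dQ/dP = −19.
ε = (dQ/dP)(P/Q) = (-19)(160.3/1179.300).

-2.58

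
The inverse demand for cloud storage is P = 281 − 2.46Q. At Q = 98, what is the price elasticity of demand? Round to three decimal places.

At Q = 98, P = 281 − 2.46(98) = 39.92.
dP/dQ = −2.46, so dQ/dP = 1/(−2.46) = -0.407.
ε = (dQ/dP)(P/Q) = (-0.407)(39.92/98).

-0.166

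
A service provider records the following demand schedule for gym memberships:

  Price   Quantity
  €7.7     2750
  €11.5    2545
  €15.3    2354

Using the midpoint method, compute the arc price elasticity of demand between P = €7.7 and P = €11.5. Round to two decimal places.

-0.20

At P = 7.7, Q = 2750; at P = 11.5, Q = 2545.
ΔQ = -205, ΔP = 3.8. Midpoints: P̄ = 9.60, Q̄ = 2647.5.
ε = (ΔQ/ΔP)(P̄/Q̄) = (-205/3.8)(9.60/2647.5).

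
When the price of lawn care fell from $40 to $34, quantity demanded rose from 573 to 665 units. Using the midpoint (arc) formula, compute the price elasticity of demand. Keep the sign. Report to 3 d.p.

-0.917

ΔQ = 665 − 573 = 92; ΔP = 34 − 40 = -6.
Midpoints: P̄ = 37.00, Q̄ = 619.0.
ε = (ΔQ/ΔP)(P̄/Q̄) = (92/-6)(37.00/619.0).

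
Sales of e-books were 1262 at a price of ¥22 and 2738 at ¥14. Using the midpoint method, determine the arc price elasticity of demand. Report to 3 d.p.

ΔQ = 2738 − 1262 = 1476; ΔP = 14 − 22 = -8.
Midpoints: P̄ = 18.00, Q̄ = 2000.0.
ε = (ΔQ/ΔP)(P̄/Q̄) = (1476/-8)(18.00/2000.0).

-1.661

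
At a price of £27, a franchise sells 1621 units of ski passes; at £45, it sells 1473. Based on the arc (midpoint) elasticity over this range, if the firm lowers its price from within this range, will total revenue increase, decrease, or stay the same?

decrease

Arc ε = (-148/18)(36.00/1547.0) ≈ -0.191.
|ε| = 0.19 < 1, so demand is inelastic. A price cut therefore reduces total revenue.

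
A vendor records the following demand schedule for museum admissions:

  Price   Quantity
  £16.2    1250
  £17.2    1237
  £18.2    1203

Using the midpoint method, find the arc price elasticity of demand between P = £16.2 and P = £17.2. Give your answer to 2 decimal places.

-0.17

At P = 16.2, Q = 1250; at P = 17.2, Q = 1237.
ΔQ = -13, ΔP = 1.0. Midpoints: P̄ = 16.70, Q̄ = 1243.5.
ε = (ΔQ/ΔP)(P̄/Q̄) = (-13/1.0)(16.70/1243.5).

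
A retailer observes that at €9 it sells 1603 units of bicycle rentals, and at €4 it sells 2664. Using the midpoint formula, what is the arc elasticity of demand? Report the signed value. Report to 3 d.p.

ΔQ = 2664 − 1603 = 1061; ΔP = 4 − 9 = -5.
Midpoints: P̄ = 6.50, Q̄ = 2133.5.
ε = (ΔQ/ΔP)(P̄/Q̄) = (1061/-5)(6.50/2133.5).

-0.646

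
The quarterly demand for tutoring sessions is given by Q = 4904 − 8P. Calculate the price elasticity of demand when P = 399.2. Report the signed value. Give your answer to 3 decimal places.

At P = 399.2, Q = 1710.400.
dQ/dP = −8.
ε = (dQ/dP)(P/Q) = (-8)(399.2/1710.400).

-1.867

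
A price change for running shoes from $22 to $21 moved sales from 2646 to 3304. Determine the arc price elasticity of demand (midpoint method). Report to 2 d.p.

-4.76

ΔQ = 3304 − 2646 = 658; ΔP = 21 − 22 = -1.
Midpoints: P̄ = 21.50, Q̄ = 2975.0.
ε = (ΔQ/ΔP)(P̄/Q̄) = (658/-1)(21.50/2975.0).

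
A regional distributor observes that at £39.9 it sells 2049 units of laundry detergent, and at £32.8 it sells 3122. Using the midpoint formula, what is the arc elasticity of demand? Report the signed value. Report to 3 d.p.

-2.125

ΔQ = 3122 − 2049 = 1073; ΔP = 32.8 − 39.9 = -7.1.
Midpoints: P̄ = 36.35, Q̄ = 2585.5.
ε = (ΔQ/ΔP)(P̄/Q̄) = (1073/-7.1)(36.35/2585.5).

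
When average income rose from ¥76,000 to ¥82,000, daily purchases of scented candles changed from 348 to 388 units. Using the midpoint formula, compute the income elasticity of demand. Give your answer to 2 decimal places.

1.43

ΔQ = 40, ΔI = 6000. Midpoints: Ī = 79,000, Q̄ = 368.0.
ε_I = (ΔQ/ΔI)(Ī/Q̄) = (40/6000)(79000/368.0).
ε_I > 0, so the good is normal.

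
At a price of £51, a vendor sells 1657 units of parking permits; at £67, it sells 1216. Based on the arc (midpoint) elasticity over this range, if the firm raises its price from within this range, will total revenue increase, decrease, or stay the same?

Arc ε = (-441/16)(59.00/1436.5) ≈ -1.132.
|ε| = 1.13 > 1, so demand is elastic. A price rise therefore reduces total revenue.

decrease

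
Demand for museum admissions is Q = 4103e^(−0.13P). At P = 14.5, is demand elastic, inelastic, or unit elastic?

Q = 622.955, dQ/dP = -80.984.
ε = (dQ/dP)(P/Q) ≈ -1.885.
|ε| = 1.89 > 1.

elastic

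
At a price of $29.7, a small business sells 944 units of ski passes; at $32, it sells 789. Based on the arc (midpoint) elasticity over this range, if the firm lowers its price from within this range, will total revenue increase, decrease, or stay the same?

increase

Arc ε = (-155/2.3)(30.85/866.5) ≈ -2.399.
|ε| = 2.40 > 1, so demand is elastic. A price cut therefore raises total revenue.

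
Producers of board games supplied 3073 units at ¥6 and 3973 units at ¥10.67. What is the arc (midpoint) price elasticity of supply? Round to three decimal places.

0.456

ΔQ = 3973 − 3073 = 900; ΔP = 10.67 − 6 = 4.67.
Midpoints: P̄ = 8.34, Q̄ = 3523.0.
ε_s = (ΔQ/ΔP)(P̄/Q̄) = (900/4.67)(8.34/3523.0).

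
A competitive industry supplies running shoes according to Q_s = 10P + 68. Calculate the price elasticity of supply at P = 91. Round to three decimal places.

At P = 91, Q_s = 978.
dQ_s/dP = 10.
ε_s = (dQ_s/dP)(P/Q_s) = (10)(91/978).

0.930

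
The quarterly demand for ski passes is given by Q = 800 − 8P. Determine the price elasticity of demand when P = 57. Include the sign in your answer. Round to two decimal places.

At P = 57, Q = 344.
dQ/dP = −8.
ε = (dQ/dP)(P/Q) = (-8)(57/344).
|ε| > 1, so demand is elastic at this price.

-1.33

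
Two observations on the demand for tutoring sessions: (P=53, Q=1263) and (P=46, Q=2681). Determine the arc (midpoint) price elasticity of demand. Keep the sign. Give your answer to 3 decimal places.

-5.085

ΔQ = 2681 − 1263 = 1418; ΔP = 46 − 53 = -7.
Midpoints: P̄ = 49.50, Q̄ = 1972.0.
ε = (ΔQ/ΔP)(P̄/Q̄) = (1418/-7)(49.50/1972.0).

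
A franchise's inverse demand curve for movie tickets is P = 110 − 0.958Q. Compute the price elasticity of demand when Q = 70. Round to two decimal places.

-0.64

At Q = 70, P = 110 − 0.958(70) = 42.94.
dP/dQ = −0.958, so dQ/dP = 1/(−0.958) = -1.044.
ε = (dQ/dP)(P/Q) = (-1.044)(42.94/70).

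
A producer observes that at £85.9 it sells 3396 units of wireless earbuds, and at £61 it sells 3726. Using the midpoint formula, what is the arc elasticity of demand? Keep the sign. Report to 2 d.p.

-0.27

ΔQ = 3726 − 3396 = 330; ΔP = 61 − 85.9 = -24.9.
Midpoints: P̄ = 73.45, Q̄ = 3561.0.
ε = (ΔQ/ΔP)(P̄/Q̄) = (330/-24.9)(73.45/3561.0).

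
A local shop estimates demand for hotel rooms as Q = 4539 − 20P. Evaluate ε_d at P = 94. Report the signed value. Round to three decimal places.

-0.707

At P = 94, Q = 2659.
dQ/dP = −20.
ε = (dQ/dP)(P/Q) = (-20)(94/2659).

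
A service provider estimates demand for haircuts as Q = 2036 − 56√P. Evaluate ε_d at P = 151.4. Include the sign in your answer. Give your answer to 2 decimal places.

-0.26

At P = 151.4, Q = 1346.950.
dQ/dP = −56/(2√P) = -2.276.
ε = (dQ/dP)(P/Q) = (-2.276)(151.4/1346.950).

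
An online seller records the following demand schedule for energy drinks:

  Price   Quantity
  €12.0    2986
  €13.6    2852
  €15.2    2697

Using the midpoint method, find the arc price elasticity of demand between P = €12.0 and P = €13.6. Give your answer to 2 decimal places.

At P = 12.0, Q = 2986; at P = 13.6, Q = 2852.
ΔQ = -134, ΔP = 1.6. Midpoints: P̄ = 12.80, Q̄ = 2919.0.
ε = (ΔQ/ΔP)(P̄/Q̄) = (-134/1.6)(12.80/2919.0).

-0.37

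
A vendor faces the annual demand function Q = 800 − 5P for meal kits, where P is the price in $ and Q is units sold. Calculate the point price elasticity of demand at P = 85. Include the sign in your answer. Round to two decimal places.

At P = 85, Q = 375.
dQ/dP = −5.
ε = (dQ/dP)(P/Q) = (-5)(85/375).

-1.13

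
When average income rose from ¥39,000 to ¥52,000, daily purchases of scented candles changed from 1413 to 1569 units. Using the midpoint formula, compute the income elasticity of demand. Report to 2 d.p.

ΔQ = 156, ΔI = 13000. Midpoints: Ī = 45,500, Q̄ = 1491.0.
ε_I = (ΔQ/ΔI)(Ī/Q̄) = (156/13000)(45500/1491.0).

0.37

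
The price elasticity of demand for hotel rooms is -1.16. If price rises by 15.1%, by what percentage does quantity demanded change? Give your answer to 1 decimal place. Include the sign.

%ΔQ ≈ ε × %ΔP = (-1.16)(15.1%) = -17.52%.

-17.5%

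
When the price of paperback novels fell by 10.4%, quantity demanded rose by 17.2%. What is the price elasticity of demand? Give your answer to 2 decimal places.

ε = %ΔQ / %ΔP = (17.2)/(-10.4) = -1.654.

-1.65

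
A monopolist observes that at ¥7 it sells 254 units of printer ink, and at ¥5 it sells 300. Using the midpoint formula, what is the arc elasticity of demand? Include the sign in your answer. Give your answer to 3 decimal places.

ΔQ = 300 − 254 = 46; ΔP = 5 − 7 = -2.
Midpoints: P̄ = 6.00, Q̄ = 277.0.
ε = (ΔQ/ΔP)(P̄/Q̄) = (46/-2)(6.00/277.0).

-0.498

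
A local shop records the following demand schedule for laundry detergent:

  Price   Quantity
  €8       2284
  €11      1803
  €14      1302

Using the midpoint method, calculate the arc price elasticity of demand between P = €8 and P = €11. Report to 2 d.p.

At P = 8, Q = 2284; at P = 11, Q = 1803.
ΔQ = -481, ΔP = 3. Midpoints: P̄ = 9.50, Q̄ = 2043.5.
ε = (ΔQ/ΔP)(P̄/Q̄) = (-481/3)(9.50/2043.5).

-0.75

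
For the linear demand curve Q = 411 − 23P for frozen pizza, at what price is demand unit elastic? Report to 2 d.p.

For linear demand Q = a − bP, ε = −bP/(a − bP). |ε| = 1 when bP = a − bP, i.e. P = a/(2b).
P = 411/(2·23) = 411/46 = 8.9348.

8.93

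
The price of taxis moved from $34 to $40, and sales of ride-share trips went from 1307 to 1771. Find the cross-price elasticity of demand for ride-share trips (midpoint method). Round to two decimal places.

ΔQ_x = 1771 − 1307 = 464; ΔP_y = 40 − 34 = 6.
Midpoints: P̄_y = 37.00, Q̄_x = 1539.0.
ε_xy = (ΔQ_x/ΔP_y)(P̄_y/Q̄_x) = (464/6)(37.00/1539.0).

1.86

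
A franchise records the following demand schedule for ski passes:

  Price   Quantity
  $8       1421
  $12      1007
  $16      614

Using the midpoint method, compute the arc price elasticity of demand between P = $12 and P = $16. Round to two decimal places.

At P = 12, Q = 1007; at P = 16, Q = 614.
ΔQ = -393, ΔP = 4. Midpoints: P̄ = 14.00, Q̄ = 810.5.
ε = (ΔQ/ΔP)(P̄/Q̄) = (-393/4)(14.00/810.5).

-1.70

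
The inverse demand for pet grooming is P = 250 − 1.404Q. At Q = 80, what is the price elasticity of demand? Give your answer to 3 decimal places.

-1.226

At Q = 80, P = 250 − 1.404(80) = 137.68.
dP/dQ = −1.404, so dQ/dP = 1/(−1.404) = -0.712.
ε = (dQ/dP)(P/Q) = (-0.712)(137.68/80).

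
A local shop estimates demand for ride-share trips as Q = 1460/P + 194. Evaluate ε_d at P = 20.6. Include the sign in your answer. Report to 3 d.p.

At P = 20.6, Q = 264.874.
dQ/dP = −1460/P² = -3.440.
ε = (dQ/dP)(P/Q) = (-3.440)(20.6/264.874).

-0.268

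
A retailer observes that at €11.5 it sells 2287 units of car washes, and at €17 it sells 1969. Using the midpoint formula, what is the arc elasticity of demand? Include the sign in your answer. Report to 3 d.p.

-0.387

ΔQ = 1969 − 2287 = -318; ΔP = 17 − 11.5 = 5.5.
Midpoints: P̄ = 14.25, Q̄ = 2128.0.
ε = (ΔQ/ΔP)(P̄/Q̄) = (-318/5.5)(14.25/2128.0).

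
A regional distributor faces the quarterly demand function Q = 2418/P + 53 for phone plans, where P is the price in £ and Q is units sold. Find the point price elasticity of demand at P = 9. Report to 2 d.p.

-0.84

At P = 9, Q = 321.667.
dQ/dP = −2418/P² = -29.852.
ε = (dQ/dP)(P/Q) = (-29.852)(9/321.667).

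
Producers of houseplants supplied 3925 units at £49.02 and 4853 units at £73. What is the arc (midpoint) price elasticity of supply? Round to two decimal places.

0.54

ΔQ = 4853 − 3925 = 928; ΔP = 73 − 49.02 = 23.98.
Midpoints: P̄ = 61.01, Q̄ = 4389.0.
ε_s = (ΔQ/ΔP)(P̄/Q̄) = (928/23.98)(61.01/4389.0).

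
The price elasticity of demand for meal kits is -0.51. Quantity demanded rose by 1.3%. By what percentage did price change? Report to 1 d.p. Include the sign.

-2.5%

%ΔP ≈ %ΔQ / ε = (1.3%)/(-0.51) = -2.55%.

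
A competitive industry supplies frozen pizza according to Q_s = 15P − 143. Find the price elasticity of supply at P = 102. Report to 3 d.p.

1.103

At P = 102, Q_s = 1387.
dQ_s/dP = 15.
ε_s = (dQ_s/dP)(P/Q_s) = (15)(102/1387).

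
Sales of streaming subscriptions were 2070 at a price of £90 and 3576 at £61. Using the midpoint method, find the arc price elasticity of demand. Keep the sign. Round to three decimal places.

ΔQ = 3576 − 2070 = 1506; ΔP = 61 − 90 = -29.
Midpoints: P̄ = 75.50, Q̄ = 2823.0.
ε = (ΔQ/ΔP)(P̄/Q̄) = (1506/-29)(75.50/2823.0).

-1.389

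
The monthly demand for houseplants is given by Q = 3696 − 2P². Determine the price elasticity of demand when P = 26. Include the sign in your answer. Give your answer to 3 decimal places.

-1.154

At P = 26, Q = 2344.
dQ/dP = −4P = -104.
ε = (dQ/dP)(P/Q) = (-104)(26/2344).
|ε| > 1, so demand is elastic at this price.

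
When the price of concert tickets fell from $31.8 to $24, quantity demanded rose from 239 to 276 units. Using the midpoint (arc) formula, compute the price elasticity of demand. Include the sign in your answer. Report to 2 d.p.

ΔQ = 276 − 239 = 37; ΔP = 24 − 31.8 = -7.8.
Midpoints: P̄ = 27.90, Q̄ = 257.5.
ε = (ΔQ/ΔP)(P̄/Q̄) = (37/-7.8)(27.90/257.5).

-0.51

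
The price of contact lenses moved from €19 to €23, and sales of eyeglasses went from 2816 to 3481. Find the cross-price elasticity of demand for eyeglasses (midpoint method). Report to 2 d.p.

1.11

ΔQ_x = 3481 − 2816 = 665; ΔP_y = 23 − 19 = 4.
Midpoints: P̄_y = 21.00, Q̄_x = 3148.5.
ε_xy = (ΔQ_x/ΔP_y)(P̄_y/Q̄_x) = (665/4)(21.00/3148.5).
ε_xy > 0, so the goods are substitutes.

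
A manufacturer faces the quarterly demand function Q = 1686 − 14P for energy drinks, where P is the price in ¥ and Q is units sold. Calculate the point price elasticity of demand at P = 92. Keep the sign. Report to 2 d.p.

-3.24

At P = 92, Q = 398.
dQ/dP = −14.
ε = (dQ/dP)(P/Q) = (-14)(92/398).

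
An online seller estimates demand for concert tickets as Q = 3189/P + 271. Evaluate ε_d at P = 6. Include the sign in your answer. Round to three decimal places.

-0.662

At P = 6, Q = 802.500.
dQ/dP = −3189/P² = -88.583.
ε = (dQ/dP)(P/Q) = (-88.583)(6/802.500).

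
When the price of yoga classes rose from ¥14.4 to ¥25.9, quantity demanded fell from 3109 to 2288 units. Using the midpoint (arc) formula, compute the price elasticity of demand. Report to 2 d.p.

ΔQ = 2288 − 3109 = -821; ΔP = 25.9 − 14.4 = 11.5.
Midpoints: P̄ = 20.15, Q̄ = 2698.5.
ε = (ΔQ/ΔP)(P̄/Q̄) = (-821/11.5)(20.15/2698.5).

-0.53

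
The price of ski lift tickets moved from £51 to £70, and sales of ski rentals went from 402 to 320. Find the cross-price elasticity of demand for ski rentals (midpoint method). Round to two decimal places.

ΔQ_x = 320 − 402 = -82; ΔP_y = 70 − 51 = 19.
Midpoints: P̄_y = 60.50, Q̄_x = 361.0.
ε_xy = (ΔQ_x/ΔP_y)(P̄_y/Q̄_x) = (-82/19)(60.50/361.0).
ε_xy < 0, so the goods are complements.

-0.72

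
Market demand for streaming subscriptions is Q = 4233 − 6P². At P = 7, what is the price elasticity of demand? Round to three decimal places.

-0.149

At P = 7, Q = 3939.
dQ/dP = −12P = -84.
ε = (dQ/dP)(P/Q) = (-84)(7/3939).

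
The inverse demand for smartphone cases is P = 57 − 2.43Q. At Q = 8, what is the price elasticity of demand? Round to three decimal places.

At Q = 8, P = 57 − 2.43(8) = 37.56.
dP/dQ = −2.43, so dQ/dP = 1/(−2.43) = -0.412.
ε = (dQ/dP)(P/Q) = (-0.412)(37.56/8).

-1.932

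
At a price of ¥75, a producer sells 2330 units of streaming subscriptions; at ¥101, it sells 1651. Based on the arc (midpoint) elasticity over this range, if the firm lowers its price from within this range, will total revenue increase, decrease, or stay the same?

increase

Arc ε = (-679/26)(88.00/1990.5) ≈ -1.155.
|ε| = 1.15 > 1, so demand is elastic. A price cut therefore raises total revenue.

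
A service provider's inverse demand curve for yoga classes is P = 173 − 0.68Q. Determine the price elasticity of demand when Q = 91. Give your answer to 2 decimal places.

-1.80

At Q = 91, P = 173 − 0.68(91) = 111.12.
dP/dQ = −0.68, so dQ/dP = 1/(−0.68) = -1.471.
ε = (dQ/dP)(P/Q) = (-1.471)(111.12/91).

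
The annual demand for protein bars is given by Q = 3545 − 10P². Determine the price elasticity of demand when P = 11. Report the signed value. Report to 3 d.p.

At P = 11, Q = 2335.
dQ/dP = −20P = -220.
ε = (dQ/dP)(P/Q) = (-220)(11/2335).
|ε| > 1, so demand is elastic at this price.

-1.036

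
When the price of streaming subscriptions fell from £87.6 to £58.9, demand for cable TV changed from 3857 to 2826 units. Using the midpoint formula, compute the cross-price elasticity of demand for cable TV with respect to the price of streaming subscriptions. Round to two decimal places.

ΔQ_x = 2826 − 3857 = -1031; ΔP_y = 58.9 − 87.6 = -28.7.
Midpoints: P̄_y = 73.25, Q̄_x = 3341.5.
ε_xy = (ΔQ_x/ΔP_y)(P̄_y/Q̄_x) = (-1031/-28.7)(73.25/3341.5).

0.79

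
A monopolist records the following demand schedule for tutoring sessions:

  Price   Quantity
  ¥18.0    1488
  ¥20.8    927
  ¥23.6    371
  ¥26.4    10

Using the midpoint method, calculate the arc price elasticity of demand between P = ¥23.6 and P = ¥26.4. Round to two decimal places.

At P = 23.6, Q = 371; at P = 26.4, Q = 10.
ΔQ = -361, ΔP = 2.8. Midpoints: P̄ = 25.00, Q̄ = 190.5.
ε = (ΔQ/ΔP)(P̄/Q̄) = (-361/2.8)(25.00/190.5).

-16.92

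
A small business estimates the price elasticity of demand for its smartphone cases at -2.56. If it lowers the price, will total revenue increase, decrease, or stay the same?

|ε| = 2.56 > 1, so demand is elastic. A price cut therefore raises total revenue.

increase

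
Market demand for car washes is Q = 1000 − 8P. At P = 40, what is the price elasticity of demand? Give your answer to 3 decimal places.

At P = 40, Q = 680.
dQ/dP = −8.
ε = (dQ/dP)(P/Q) = (-8)(40/680).

-0.471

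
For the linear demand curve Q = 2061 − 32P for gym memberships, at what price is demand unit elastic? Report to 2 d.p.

32.20

For linear demand Q = a − bP, ε = −bP/(a − bP). |ε| = 1 when bP = a − bP, i.e. P = a/(2b).
P = 2061/(2·32) = 2061/64 = 32.2031.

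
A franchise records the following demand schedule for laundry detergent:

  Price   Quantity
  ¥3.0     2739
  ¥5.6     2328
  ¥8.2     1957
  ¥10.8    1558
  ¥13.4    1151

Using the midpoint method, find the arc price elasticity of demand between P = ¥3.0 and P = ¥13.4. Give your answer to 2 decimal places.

At P = 3.0, Q = 2739; at P = 13.4, Q = 1151.
ΔQ = -1588, ΔP = 10.4. Midpoints: P̄ = 8.20, Q̄ = 1945.0.
ε = (ΔQ/ΔP)(P̄/Q̄) = (-1588/10.4)(8.20/1945.0).

-0.64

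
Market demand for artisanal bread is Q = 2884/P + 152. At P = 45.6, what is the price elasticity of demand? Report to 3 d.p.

-0.294

At P = 45.6, Q = 215.246.
dQ/dP = −2884/P² = -1.387.
ε = (dQ/dP)(P/Q) = (-1.387)(45.6/215.246).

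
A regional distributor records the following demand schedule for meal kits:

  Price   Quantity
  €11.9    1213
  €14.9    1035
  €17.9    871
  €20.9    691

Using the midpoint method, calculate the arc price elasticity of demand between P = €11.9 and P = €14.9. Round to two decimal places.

-0.71

At P = 11.9, Q = 1213; at P = 14.9, Q = 1035.
ΔQ = -178, ΔP = 3.0. Midpoints: P̄ = 13.40, Q̄ = 1124.0.
ε = (ΔQ/ΔP)(P̄/Q̄) = (-178/3.0)(13.40/1124.0).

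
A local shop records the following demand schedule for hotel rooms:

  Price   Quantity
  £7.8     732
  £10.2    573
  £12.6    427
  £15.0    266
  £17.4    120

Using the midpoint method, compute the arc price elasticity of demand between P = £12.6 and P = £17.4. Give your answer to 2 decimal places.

-3.51

At P = 12.6, Q = 427; at P = 17.4, Q = 120.
ΔQ = -307, ΔP = 4.8. Midpoints: P̄ = 15.00, Q̄ = 273.5.
ε = (ΔQ/ΔP)(P̄/Q̄) = (-307/4.8)(15.00/273.5).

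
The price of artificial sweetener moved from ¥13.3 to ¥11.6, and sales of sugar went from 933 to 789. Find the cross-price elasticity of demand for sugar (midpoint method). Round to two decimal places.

ΔQ_x = 789 − 933 = -144; ΔP_y = 11.6 − 13.3 = -1.7.
Midpoints: P̄_y = 12.45, Q̄_x = 861.0.
ε_xy = (ΔQ_x/ΔP_y)(P̄_y/Q̄_x) = (-144/-1.7)(12.45/861.0).

1.22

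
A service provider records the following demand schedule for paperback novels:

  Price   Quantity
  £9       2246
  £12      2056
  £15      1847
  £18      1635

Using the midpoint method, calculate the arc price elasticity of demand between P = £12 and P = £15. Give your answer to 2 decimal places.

-0.48

At P = 12, Q = 2056; at P = 15, Q = 1847.
ΔQ = -209, ΔP = 3. Midpoints: P̄ = 13.50, Q̄ = 1951.5.
ε = (ΔQ/ΔP)(P̄/Q̄) = (-209/3)(13.50/1951.5).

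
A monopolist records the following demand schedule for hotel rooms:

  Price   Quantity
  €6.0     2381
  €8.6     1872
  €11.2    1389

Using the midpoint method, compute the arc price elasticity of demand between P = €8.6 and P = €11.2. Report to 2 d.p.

-1.13

At P = 8.6, Q = 1872; at P = 11.2, Q = 1389.
ΔQ = -483, ΔP = 2.6. Midpoints: P̄ = 9.90, Q̄ = 1630.5.
ε = (ΔQ/ΔP)(P̄/Q̄) = (-483/2.6)(9.90/1630.5).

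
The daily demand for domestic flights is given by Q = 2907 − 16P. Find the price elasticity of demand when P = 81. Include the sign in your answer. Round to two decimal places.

-0.80

At P = 81, Q = 1611.
dQ/dP = −16.
ε = (dQ/dP)(P/Q) = (-16)(81/1611).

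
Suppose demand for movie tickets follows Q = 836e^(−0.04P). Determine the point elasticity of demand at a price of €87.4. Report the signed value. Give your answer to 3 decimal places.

At P = 87.4, Q = 25.346.
dQ/dP = −0.04·836e^(−0.04P) = −0.04Q = -1.014.
ε = (dQ/dP)(P/Q) = (-1.014)(87.4/25.346).
|ε| > 1, so demand is elastic at this price.

-3.496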